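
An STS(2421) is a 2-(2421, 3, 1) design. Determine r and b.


An STS(v) is a 2-(v, 3, 1) BIBD: block size k = 3, λ = 1.
Replication: r(k − 1) = λ(v − 1) ⇒ r·2 = 2421 − 1 = 2420 ⇒ r = 1210.
Block count: b = v(v − 1)/6 = 2421·2420/6 = 5858820/6 = 976470.

r = 1210, b = 976470.


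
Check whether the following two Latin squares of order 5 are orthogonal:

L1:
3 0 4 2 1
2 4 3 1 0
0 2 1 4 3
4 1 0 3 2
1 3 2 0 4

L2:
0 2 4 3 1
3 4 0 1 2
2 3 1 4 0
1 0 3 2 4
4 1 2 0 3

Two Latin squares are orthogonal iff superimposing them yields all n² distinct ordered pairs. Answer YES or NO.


Form the n² = 25 superimposed pairs (L1[i][j], L2[i][j]), row by row (rows and columns indexed from 0):
row 0: (3,0) (0,2) (4,4) (2,3) (1,1)
row 1: (2,3) (4,4) (3,0) (1,1) (0,2)
row 2: (0,2) (2,3) (1,1) (4,4) (3,0)
row 3: (4,1) (1,0) (0,3) (3,2) (2,4)
row 4: (1,4) (3,1) (2,2) (0,0) (4,3)
Orthogonality requires all 25 pairs distinct.
But the pair (2,3) repeats: cell (0,3) has L1 = 2, L2 = 3, and cell (1,0) has L1 = 2, L2 = 3.
A repeated pair means some other pair never occurs (only 15 distinct pairs out of 25), so the squares are not orthogonal.
Conclusion: NO.

NO


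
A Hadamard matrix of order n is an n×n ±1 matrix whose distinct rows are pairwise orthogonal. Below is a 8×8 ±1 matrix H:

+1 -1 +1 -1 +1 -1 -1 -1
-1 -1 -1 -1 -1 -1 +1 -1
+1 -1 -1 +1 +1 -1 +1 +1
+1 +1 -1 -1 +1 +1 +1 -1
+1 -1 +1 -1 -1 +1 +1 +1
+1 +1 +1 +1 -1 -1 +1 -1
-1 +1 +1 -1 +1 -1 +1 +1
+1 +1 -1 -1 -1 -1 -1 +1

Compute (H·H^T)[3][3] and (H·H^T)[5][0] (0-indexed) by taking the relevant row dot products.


Row 0 of H: [1, -1, 1, -1, 1, -1, -1, -1].
Row 3 of H: [1, 1, -1, -1, 1, 1, 1, -1].
Row 5 of H: [1, 1, 1, 1, -1, -1, 1, -1].
(H·H^T)[3][3] = Σ_j H[3][j]·H[3][j] = (1)² + (1)² + (-1)² + (-1)² + (1)² + (1)² + (1)² + (-1)² = 1 + 1 + 1 + 1 + 1 + 1 + 1 + 1 = 8.
(H·H^T)[5][0] = Σ_j H[5][j]·H[0][j] = (1)·(1) + (1)·(-1) + (1)·(1) + (1)·(-1) + (-1)·(1) + (-1)·(-1) + (1)·(-1) + (-1)·(-1) = 1 + -1 + 1 + -1 + -1 + 1 + -1 + 1 = 0.
So rows 5 and 0 are orthogonal; the diagonal entry equals n = 8.

(3,3) entry = 8; (5,0) entry = 0.


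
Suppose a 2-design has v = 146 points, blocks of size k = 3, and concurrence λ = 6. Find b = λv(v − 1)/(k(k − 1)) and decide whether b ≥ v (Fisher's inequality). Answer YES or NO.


r = λ(v − 1)/(k − 1) = 6·145/2 = 435.
b = vr/k = 146·435/3 = 21170.
Fisher's inequality: b ≥ v ⇔ 21170 ≥ 146? YES.

YES


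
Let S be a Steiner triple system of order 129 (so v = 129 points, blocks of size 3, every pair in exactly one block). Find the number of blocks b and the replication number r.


An STS(v) is a 2-(v, 3, 1) BIBD: block size k = 3, λ = 1.
Replication: r(k − 1) = λ(v − 1) ⇒ r·2 = 129 − 1 = 128 ⇒ r = 64.
Block count: bk = vr ⇒ b·3 = 129·64 = 8256 ⇒ b = 2752.

r = 64, b = 2752.


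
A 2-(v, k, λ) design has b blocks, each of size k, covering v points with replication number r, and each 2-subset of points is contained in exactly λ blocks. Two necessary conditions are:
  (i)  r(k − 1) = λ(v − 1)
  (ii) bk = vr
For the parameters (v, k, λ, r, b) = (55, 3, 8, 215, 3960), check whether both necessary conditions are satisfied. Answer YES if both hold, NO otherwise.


Condition (i): r(k − 1) = 215·2 = 430; λ(v − 1) = 8·54 = 432. Match? NO.
Condition (ii): bk = 3960·3 = 11880; vr = 55·215 = 11825. Match? NO.
Both conditions hold? NO.

NO


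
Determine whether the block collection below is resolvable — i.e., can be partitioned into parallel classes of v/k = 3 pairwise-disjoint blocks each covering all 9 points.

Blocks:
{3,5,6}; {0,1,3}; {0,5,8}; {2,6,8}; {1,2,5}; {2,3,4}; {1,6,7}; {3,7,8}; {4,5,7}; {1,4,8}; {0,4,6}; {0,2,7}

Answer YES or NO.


v = 9, block size k = 3, number of blocks = 12.
For resolvability, blocks must partition into parallel classes of size v/k = 3.
Total blocks must therefore be a multiple of 3: 12 = 3·4 + 0 ⇒ divisible ✓.
Greedy packing gives 4 candidate class(es). Each should be a full parallel class (size 3, covers all 9 points).
  Class 1 (3 blocks): {3,5,6}; {1,4,8}; {0,2,7}. Points covered: [0, 1, 2, 3, 4, 5, 6, 7, 8].
  Class 2 (3 blocks): {0,1,3}; {2,6,8}; {4,5,7}. Points covered: [0, 1, 2, 3, 4, 5, 6, 7, 8].
  Class 3 (3 blocks): {0,5,8}; {2,3,4}; {1,6,7}. Points covered: [0, 1, 2, 3, 4, 5, 6, 7, 8].
  Class 4 (3 blocks): {1,2,5}; {3,7,8}; {0,4,6}. Points covered: [0, 1, 2, 3, 4, 5, 6, 7, 8].
All classes full (size 3)? YES. All classes cover every point? YES.
Resolvable? YES.

YES


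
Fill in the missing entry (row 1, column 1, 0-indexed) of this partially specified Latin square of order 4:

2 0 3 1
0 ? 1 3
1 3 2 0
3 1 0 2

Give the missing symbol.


Row 1 contains symbols [0, 1, 3] — missing [2].
Column 1 contains symbols [0, 1, 3] — missing [2].
The missing symbol must appear in both missing sets; intersection = [2].
Therefore the hidden value is 2.

Missing value = 2.


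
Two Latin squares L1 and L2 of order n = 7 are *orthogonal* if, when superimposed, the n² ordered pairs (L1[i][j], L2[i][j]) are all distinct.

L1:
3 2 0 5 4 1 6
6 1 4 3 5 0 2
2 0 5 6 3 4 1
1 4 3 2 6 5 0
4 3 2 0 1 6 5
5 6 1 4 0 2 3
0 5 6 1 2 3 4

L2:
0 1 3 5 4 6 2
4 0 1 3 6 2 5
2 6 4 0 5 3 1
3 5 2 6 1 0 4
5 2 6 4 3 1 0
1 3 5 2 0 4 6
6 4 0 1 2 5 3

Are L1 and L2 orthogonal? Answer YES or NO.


Form the n² = 49 superimposed pairs (L1[i][j], L2[i][j]), row by row (rows and columns indexed from 0):
row 0: (3,0) (2,1) (0,3) (5,5) (4,4) (1,6) (6,2)
row 1: (6,4) (1,0) (4,1) (3,3) (5,6) (0,2) (2,5)
row 2: (2,2) (0,6) (5,4) (6,0) (3,5) (4,3) (1,1)
row 3: (1,3) (4,5) (3,2) (2,6) (6,1) (5,0) (0,4)
row 4: (4,5) (3,2) (2,6) (0,4) (1,3) (6,1) (5,0)
row 5: (5,1) (6,3) (1,5) (4,2) (0,0) (2,4) (3,6)
row 6: (0,6) (5,4) (6,0) (1,1) (2,2) (3,5) (4,3)
Orthogonality requires all 49 pairs distinct.
But the pair (4,5) repeats: cell (3,1) has L1 = 4, L2 = 5, and cell (4,0) has L1 = 4, L2 = 5.
A repeated pair means some other pair never occurs (only 35 distinct pairs out of 49), so the squares are not orthogonal.
Conclusion: NO.

NO


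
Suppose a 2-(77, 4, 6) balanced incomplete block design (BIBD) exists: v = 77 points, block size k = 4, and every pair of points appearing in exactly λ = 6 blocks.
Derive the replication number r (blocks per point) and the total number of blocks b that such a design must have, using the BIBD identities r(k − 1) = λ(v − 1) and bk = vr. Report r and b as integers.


Any 2-(v, k, λ) BIBD satisfies two necessary conditions:
  (i)  Each point sits in r blocks, and counting incidences through any fixed point gives r(k − 1) = λ(v − 1), so r = λ(v − 1)/(k − 1).
  (ii) Total incidences bk = vr, so b = vr/k.
Step 1: r = λ(v − 1)/(k − 1) = 6·(77 − 1)/(4 − 1) = 6·76/3 = 456/3 = 152.
Step 2: b = vr/k = 77·152/4 = 11704/4 = 2926.
Check integrality: r = 152 ∈ Z ✓, b = 2926 ∈ Z ✓.
(These identities are necessary conditions: they determine r and b for any design with these parameters, but do not by themselves prove that one exists.)

r = 152, b = 2926.


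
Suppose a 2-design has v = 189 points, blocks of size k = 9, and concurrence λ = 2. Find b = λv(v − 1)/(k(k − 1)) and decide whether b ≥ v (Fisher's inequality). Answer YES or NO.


b = λv(v − 1)/(k(k − 1)) = 2·189·188/(9·8) = 71064/72 = 987.
Compare with v = 189: b ≥ v, so Fisher's inequality holds.

YES


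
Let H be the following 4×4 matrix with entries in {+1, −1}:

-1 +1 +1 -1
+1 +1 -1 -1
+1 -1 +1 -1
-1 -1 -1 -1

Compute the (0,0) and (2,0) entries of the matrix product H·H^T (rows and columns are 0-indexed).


Row 0 of H: [-1, 1, 1, -1].
Row 2 of H: [1, -1, 1, -1].
(H·H^T)[0][0] = Σ_j H[0][j]·H[0][j] = (-1)² + (1)² + (1)² + (-1)² = 1 + 1 + 1 + 1 = 4.
(H·H^T)[2][0] = Σ_j H[2][j]·H[0][j] = (1)·(-1) + (-1)·(1) + (1)·(1) + (-1)·(-1) = -1 + -1 + 1 + 1 = 0.
So rows 2 and 0 are orthogonal; the diagonal entry equals n = 4.

(0,0) entry = 4; (2,0) entry = 0.


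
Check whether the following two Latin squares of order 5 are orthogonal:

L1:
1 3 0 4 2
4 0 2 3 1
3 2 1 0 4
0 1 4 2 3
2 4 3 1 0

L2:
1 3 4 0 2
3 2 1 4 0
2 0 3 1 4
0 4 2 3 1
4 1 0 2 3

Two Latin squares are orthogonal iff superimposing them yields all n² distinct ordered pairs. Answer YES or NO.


Form the n² = 25 superimposed pairs (L1[i][j], L2[i][j]), row by row (rows and columns indexed from 0):
row 0: (1,1) (3,3) (0,4) (4,0) (2,2)
row 1: (4,3) (0,2) (2,1) (3,4) (1,0)
row 2: (3,2) (2,0) (1,3) (0,1) (4,4)
row 3: (0,0) (1,4) (4,2) (2,3) (3,1)
row 4: (2,4) (4,1) (3,0) (1,2) (0,3)
Orthogonality requires all 25 pairs distinct.
Check by first coordinate: for each symbol s of L1, list the L2 entries in the n cells where L1 = s; they must all differ.
  L1 = 0: L2 entries (in reading order) 4, 2, 1, 0, 3 — all 5 distinct ✓
  L1 = 1: L2 entries (in reading order) 1, 0, 3, 4, 2 — all 5 distinct ✓
  L1 = 2: L2 entries (in reading order) 2, 1, 0, 3, 4 — all 5 distinct ✓
  L1 = 3: L2 entries (in reading order) 3, 4, 2, 1, 0 — all 5 distinct ✓
  L1 = 4: L2 entries (in reading order) 0, 3, 4, 2, 1 — all 5 distinct ✓
Every symbol of L1 meets every symbol of L2 exactly once, so all 25 pairs are distinct (25 of 25).
Conclusion: YES.

YES


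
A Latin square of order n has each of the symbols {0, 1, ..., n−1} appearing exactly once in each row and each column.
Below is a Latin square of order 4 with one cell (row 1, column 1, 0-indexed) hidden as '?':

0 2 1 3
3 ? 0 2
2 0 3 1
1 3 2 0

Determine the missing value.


Row 1 contains symbols [0, 2, 3] — missing [1].
Column 1 contains symbols [0, 2, 3] — missing [1].
The missing symbol must appear in both missing sets; intersection = [1].
Therefore the hidden value is 1.

Missing value = 1.


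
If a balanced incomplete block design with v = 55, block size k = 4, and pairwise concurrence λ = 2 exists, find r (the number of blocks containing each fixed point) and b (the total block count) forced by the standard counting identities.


Any 2-(v, k, λ) BIBD satisfies two necessary conditions:
  (i)  Each point sits in r blocks, and counting incidences through any fixed point gives r(k − 1) = λ(v − 1), so r = λ(v − 1)/(k − 1).
  (ii) Total incidences bk = vr, so b = vr/k.
Step 1: r = λ(v − 1)/(k − 1) = 2·(55 − 1)/(4 − 1) = 2·54/3 = 108/3 = 36.
Step 2: b = vr/k = 55·36/4 = 1980/4 = 495.
Check integrality: r = 36 ∈ Z ✓, b = 495 ∈ Z ✓.
(These identities are necessary conditions: they determine r and b for any design with these parameters, but do not by themselves prove that one exists.)

r = 36, b = 495.


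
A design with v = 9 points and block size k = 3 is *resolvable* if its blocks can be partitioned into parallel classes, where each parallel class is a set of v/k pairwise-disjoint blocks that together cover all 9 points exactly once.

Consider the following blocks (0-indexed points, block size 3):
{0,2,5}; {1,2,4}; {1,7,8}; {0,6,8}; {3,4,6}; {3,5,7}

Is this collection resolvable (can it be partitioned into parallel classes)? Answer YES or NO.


v = 9, block size k = 3, number of blocks = 6.
For resolvability, blocks must partition into parallel classes of size v/k = 3.
Total blocks must therefore be a multiple of 3: 6 = 3·2 + 0 ⇒ divisible ✓.
Greedy packing gives 2 candidate class(es). Each should be a full parallel class (size 3, covers all 9 points).
  Class 1 (3 blocks): {0,2,5}; {1,7,8}; {3,4,6}. Points covered: [0, 1, 2, 3, 4, 5, 6, 7, 8].
  Class 2 (3 blocks): {1,2,4}; {0,6,8}; {3,5,7}. Points covered: [0, 1, 2, 3, 4, 5, 6, 7, 8].
All classes full (size 3)? YES. All classes cover every point? YES.
Resolvable? YES.

YES


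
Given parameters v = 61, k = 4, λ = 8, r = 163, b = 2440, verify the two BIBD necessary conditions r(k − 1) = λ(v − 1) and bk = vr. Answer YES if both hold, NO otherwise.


Condition (i): r(k − 1) = 163·3 = 489; λ(v − 1) = 8·60 = 480. Match? NO.
Condition (ii): bk = 2440·4 = 9760; vr = 61·163 = 9943. Match? NO.
Both conditions hold? NO.

NO


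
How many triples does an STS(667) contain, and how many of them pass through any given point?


An STS(v) is a 2-(v, 3, 1) BIBD: block size k = 3, λ = 1.
Replication: r(k − 1) = λ(v − 1) ⇒ r·2 = 667 − 1 = 666 ⇒ r = 333.
Block count: b = v(v − 1)/6 = 667·666/6 = 444222/6 = 74037.
(Check via bk = vr: 74037·3 = 222111 = 667·333 = 222111 ✓.)

r = 333, b = 74037.


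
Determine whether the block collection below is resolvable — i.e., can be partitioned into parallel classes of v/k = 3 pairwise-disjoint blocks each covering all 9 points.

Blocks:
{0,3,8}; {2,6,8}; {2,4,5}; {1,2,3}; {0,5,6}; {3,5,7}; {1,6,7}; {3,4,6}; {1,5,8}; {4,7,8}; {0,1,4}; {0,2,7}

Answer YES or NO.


v = 9, block size k = 3, number of blocks = 12.
For resolvability, blocks must partition into parallel classes of size v/k = 3.
Total blocks must therefore be a multiple of 3: 12 = 3·4 + 0 ⇒ divisible ✓.
Greedy packing gives 4 candidate class(es). Each should be a full parallel class (size 3, covers all 9 points).
  Class 1 (3 blocks): {0,3,8}; {2,4,5}; {1,6,7}. Points covered: [0, 1, 2, 3, 4, 5, 6, 7, 8].
  Class 2 (3 blocks): {2,6,8}; {3,5,7}; {0,1,4}. Points covered: [0, 1, 2, 3, 4, 5, 6, 7, 8].
  Class 3 (3 blocks): {1,2,3}; {0,5,6}; {4,7,8}. Points covered: [0, 1, 2, 3, 4, 5, 6, 7, 8].
  Class 4 (3 blocks): {3,4,6}; {1,5,8}; {0,2,7}. Points covered: [0, 1, 2, 3, 4, 5, 6, 7, 8].
All classes full (size 3)? YES. All classes cover every point? YES.
Resolvable? YES.

YES


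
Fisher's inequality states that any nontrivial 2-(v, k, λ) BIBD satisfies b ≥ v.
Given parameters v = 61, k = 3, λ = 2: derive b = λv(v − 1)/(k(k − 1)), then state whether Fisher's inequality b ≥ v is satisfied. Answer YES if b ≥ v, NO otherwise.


r = λ(v − 1)/(k − 1) = 2·60/2 = 60.
b = vr/k = 61·60/3 = 1220.
Fisher's inequality: b ≥ v ⇔ 1220 ≥ 61? YES.

YES


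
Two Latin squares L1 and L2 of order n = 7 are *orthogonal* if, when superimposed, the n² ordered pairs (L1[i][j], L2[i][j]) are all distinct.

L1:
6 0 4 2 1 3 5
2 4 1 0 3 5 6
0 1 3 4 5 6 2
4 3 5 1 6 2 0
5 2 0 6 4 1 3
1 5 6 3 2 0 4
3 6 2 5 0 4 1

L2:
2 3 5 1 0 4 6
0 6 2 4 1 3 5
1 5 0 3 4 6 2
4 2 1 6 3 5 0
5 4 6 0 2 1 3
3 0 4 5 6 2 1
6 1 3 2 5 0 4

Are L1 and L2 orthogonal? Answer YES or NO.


Form the n² = 49 superimposed pairs (L1[i][j], L2[i][j]), row by row (rows and columns indexed from 0):
row 0: (6,2) (0,3) (4,5) (2,1) (1,0) (3,4) (5,6)
row 1: (2,0) (4,6) (1,2) (0,4) (3,1) (5,3) (6,5)
row 2: (0,1) (1,5) (3,0) (4,3) (5,4) (6,6) (2,2)
row 3: (4,4) (3,2) (5,1) (1,6) (6,3) (2,5) (0,0)
row 4: (5,5) (2,4) (0,6) (6,0) (4,2) (1,1) (3,3)
row 5: (1,3) (5,0) (6,4) (3,5) (2,6) (0,2) (4,1)
row 6: (3,6) (6,1) (2,3) (5,2) (0,5) (4,0) (1,4)
Orthogonality requires all 49 pairs distinct.
Check by first coordinate: for each symbol s of L1, list the L2 entries in the n cells where L1 = s; they must all differ.
  L1 = 0: L2 entries (in reading order) 3, 4, 1, 0, 6, 2, 5 — all 7 distinct ✓
  L1 = 1: L2 entries (in reading order) 0, 2, 5, 6, 1, 3, 4 — all 7 distinct ✓
  L1 = 2: L2 entries (in reading order) 1, 0, 2, 5, 4, 6, 3 — all 7 distinct ✓
  L1 = 3: L2 entries (in reading order) 4, 1, 0, 2, 3, 5, 6 — all 7 distinct ✓
  L1 = 4: L2 entries (in reading order) 5, 6, 3, 4, 2, 1, 0 — all 7 distinct ✓
  L1 = 5: L2 entries (in reading order) 6, 3, 4, 1, 5, 0, 2 — all 7 distinct ✓
  L1 = 6: L2 entries (in reading order) 2, 5, 6, 3, 0, 4, 1 — all 7 distinct ✓
Every symbol of L1 meets every symbol of L2 exactly once, so all 49 pairs are distinct (49 of 49).
Conclusion: YES.

YES


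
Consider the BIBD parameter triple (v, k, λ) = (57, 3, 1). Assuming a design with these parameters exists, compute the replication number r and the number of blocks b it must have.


Any 2-(v, k, λ) BIBD satisfies two necessary conditions:
  (i)  Each point sits in r blocks, and counting incidences through any fixed point gives r(k − 1) = λ(v − 1), so r = λ(v − 1)/(k − 1).
  (ii) Total incidences bk = vr, so b = vr/k.
Step 1: r = λ(v − 1)/(k − 1) = 1·(57 − 1)/(3 − 1) = 1·56/2 = 56/2 = 28.
Step 2: b = vr/k = 57·28/3 = 1596/3 = 532.
Check integrality: r = 28 ∈ Z ✓, b = 532 ∈ Z ✓.
(These identities are necessary conditions: they determine r and b for any design with these parameters, but do not by themselves prove that one exists.)

r = 28, b = 532.


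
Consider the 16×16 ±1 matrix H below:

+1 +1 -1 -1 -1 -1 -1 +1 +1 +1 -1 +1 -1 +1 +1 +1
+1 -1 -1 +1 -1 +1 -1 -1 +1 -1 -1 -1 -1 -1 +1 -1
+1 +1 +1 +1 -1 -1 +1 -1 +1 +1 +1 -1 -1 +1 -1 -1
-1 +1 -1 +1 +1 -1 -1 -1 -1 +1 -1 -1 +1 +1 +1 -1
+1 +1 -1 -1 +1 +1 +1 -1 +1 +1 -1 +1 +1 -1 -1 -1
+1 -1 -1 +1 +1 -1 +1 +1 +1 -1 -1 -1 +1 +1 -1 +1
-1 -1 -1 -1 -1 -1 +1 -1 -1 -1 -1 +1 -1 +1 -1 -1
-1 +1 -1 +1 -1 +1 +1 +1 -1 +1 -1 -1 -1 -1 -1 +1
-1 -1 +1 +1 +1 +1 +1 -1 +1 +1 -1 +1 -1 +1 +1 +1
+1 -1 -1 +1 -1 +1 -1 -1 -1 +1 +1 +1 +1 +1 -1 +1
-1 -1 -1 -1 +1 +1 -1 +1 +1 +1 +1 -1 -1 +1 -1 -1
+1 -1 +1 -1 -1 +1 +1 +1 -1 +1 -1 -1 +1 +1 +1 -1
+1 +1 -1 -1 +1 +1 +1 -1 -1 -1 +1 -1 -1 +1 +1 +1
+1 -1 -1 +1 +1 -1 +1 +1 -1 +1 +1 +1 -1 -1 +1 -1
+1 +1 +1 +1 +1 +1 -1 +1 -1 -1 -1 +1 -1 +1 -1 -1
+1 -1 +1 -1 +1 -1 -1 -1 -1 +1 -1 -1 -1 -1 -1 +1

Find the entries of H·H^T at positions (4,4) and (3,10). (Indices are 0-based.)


Row 3 of H: [-1, 1, -1, 1, 1, -1, -1, -1, -1, 1, -1, -1, 1, 1, 1, -1].
Row 4 of H: [1, 1, -1, -1, 1, 1, 1, -1, 1, 1, -1, 1, 1, -1, -1, -1].
Row 10 of H: [-1, -1, -1, -1, 1, 1, -1, 1, 1, 1, 1, -1, -1, 1, -1, -1].
(H·H^T)[4][4] = Σ_j H[4][j]·H[4][j] = (1)² + (1)² + (-1)² + (-1)² + (1)² + (1)² + (1)² + (-1)² + (1)² + (1)² + (-1)² + (1)² + (1)² + (-1)² + (-1)² + (-1)² = 1 + 1 + 1 + 1 + 1 + 1 + 1 + 1 + 1 + 1 + 1 + 1 + 1 + 1 + 1 + 1 = 16.
(H·H^T)[3][10] = Σ_j H[3][j]·H[10][j] = (-1)·(-1) + (1)·(-1) + (-1)·(-1) + (1)·(-1) + (1)·(1) + (-1)·(1) + (-1)·(-1) + (-1)·(1) + (-1)·(1) + (1)·(1) + (-1)·(1) + (-1)·(-1) + (1)·(-1) + (1)·(1) + (1)·(-1) + (-1)·(-1) = 1 + -1 + 1 + -1 + 1 + -1 + 1 + -1 + -1 + 1 + -1 + 1 + -1 + 1 + -1 + 1 = 0.
So rows 3 and 10 are orthogonal; the diagonal entry equals n = 16.

(4,4) entry = 16; (3,10) entry = 0.


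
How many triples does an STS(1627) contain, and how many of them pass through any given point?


An STS(v) is a 2-(v, 3, 1) BIBD: block size k = 3, λ = 1.
Replication: r(k − 1) = λ(v − 1) ⇒ r·2 = 1627 − 1 = 1626 ⇒ r = 813.
Block count: b = v(v − 1)/6 = 1627·1626/6 = 2645502/6 = 440917.
(Check via bk = vr: 440917·3 = 1322751 = 1627·813 = 1322751 ✓.)

r = 813, b = 440917.


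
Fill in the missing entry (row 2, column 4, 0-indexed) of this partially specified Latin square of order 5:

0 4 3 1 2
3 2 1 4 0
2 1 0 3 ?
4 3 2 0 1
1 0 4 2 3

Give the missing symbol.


Row 2 contains symbols [0, 1, 2, 3] — missing [4].
Column 4 contains symbols [0, 1, 2, 3] — missing [4].
The missing symbol must appear in both missing sets; intersection = [4].
Therefore the hidden value is 4.

Missing value = 4.


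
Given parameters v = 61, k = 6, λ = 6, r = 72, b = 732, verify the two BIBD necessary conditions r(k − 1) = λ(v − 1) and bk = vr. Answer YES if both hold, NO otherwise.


Condition (i): r(k − 1) = 72·5 = 360; λ(v − 1) = 6·60 = 360. Match? YES.
Condition (ii): bk = 732·6 = 4392; vr = 61·72 = 4392. Match? YES.
Both conditions hold? YES.

YES


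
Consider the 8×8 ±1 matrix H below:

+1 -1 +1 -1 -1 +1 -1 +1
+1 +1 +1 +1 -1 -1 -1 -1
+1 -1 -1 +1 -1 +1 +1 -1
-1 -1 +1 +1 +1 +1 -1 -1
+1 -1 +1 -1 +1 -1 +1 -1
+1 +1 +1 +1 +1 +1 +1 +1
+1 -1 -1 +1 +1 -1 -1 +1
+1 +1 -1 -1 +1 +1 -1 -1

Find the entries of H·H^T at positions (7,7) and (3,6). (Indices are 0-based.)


Row 3 of H: [-1, -1, 1, 1, 1, 1, -1, -1].
Row 6 of H: [1, -1, -1, 1, 1, -1, -1, 1].
Row 7 of H: [1, 1, -1, -1, 1, 1, -1, -1].
(H·H^T)[7][7] = Σ_j H[7][j]·H[7][j] = (1)² + (1)² + (-1)² + (-1)² + (1)² + (1)² + (-1)² + (-1)² = 1 + 1 + 1 + 1 + 1 + 1 + 1 + 1 = 8.
(H·H^T)[3][6] = Σ_j H[3][j]·H[6][j] = (-1)·(1) + (-1)·(-1) + (1)·(-1) + (1)·(1) + (1)·(1) + (1)·(-1) + (-1)·(-1) + (-1)·(1) = -1 + 1 + -1 + 1 + 1 + -1 + 1 + -1 = 0.
So rows 3 and 6 are orthogonal; the diagonal entry equals n = 8.

(7,7) entry = 8; (3,6) entry = 0.


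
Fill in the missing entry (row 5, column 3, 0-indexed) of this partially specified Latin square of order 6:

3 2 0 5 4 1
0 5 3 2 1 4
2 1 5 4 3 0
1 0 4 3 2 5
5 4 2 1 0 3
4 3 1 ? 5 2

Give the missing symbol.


Row 5 contains symbols [1, 2, 3, 4, 5] — missing [0].
Column 3 contains symbols [1, 2, 3, 4, 5] — missing [0].
The missing symbol must appear in both missing sets; intersection = [0].
Therefore the hidden value is 0.

Missing value = 0.


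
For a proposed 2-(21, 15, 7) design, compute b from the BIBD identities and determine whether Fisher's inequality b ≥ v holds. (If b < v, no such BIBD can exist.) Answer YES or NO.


b = λv(v − 1)/(k(k − 1)) = 7·21·20/(15·14) = 2940/210 = 14.
Compare with v = 21: b < v, so Fisher's inequality fails.

NO


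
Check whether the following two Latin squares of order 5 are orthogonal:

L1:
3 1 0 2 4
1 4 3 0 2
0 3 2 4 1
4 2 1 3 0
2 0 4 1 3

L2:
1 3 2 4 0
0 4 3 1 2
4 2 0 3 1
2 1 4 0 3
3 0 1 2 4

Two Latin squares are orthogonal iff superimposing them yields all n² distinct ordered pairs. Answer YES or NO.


Form the n² = 25 superimposed pairs (L1[i][j], L2[i][j]), row by row (rows and columns indexed from 0):
row 0: (3,1) (1,3) (0,2) (2,4) (4,0)
row 1: (1,0) (4,4) (3,3) (0,1) (2,2)
row 2: (0,4) (3,2) (2,0) (4,3) (1,1)
row 3: (4,2) (2,1) (1,4) (3,0) (0,3)
row 4: (2,3) (0,0) (4,1) (1,2) (3,4)
Orthogonality requires all 25 pairs distinct.
Check by first coordinate: for each symbol s of L1, list the L2 entries in the n cells where L1 = s; they must all differ.
  L1 = 0: L2 entries (in reading order) 2, 1, 4, 3, 0 — all 5 distinct ✓
  L1 = 1: L2 entries (in reading order) 3, 0, 1, 4, 2 — all 5 distinct ✓
  L1 = 2: L2 entries (in reading order) 4, 2, 0, 1, 3 — all 5 distinct ✓
  L1 = 3: L2 entries (in reading order) 1, 3, 2, 0, 4 — all 5 distinct ✓
  L1 = 4: L2 entries (in reading order) 0, 4, 3, 2, 1 — all 5 distinct ✓
Every symbol of L1 meets every symbol of L2 exactly once, so all 25 pairs are distinct (25 of 25).
Conclusion: YES.

YES


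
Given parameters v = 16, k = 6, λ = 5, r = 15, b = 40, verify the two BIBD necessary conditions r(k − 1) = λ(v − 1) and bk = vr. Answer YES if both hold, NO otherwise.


Condition (i): r(k − 1) = 15·5 = 75; λ(v − 1) = 5·15 = 75. Match? YES.
Condition (ii): bk = 40·6 = 240; vr = 16·15 = 240. Match? YES.
Both conditions hold? YES.

YES


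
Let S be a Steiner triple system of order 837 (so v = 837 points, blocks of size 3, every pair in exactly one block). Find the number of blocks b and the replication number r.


An STS(v) is a 2-(v, 3, 1) BIBD: block size k = 3, λ = 1.
Replication: r(k − 1) = λ(v − 1) ⇒ r·2 = 837 − 1 = 836 ⇒ r = 418.
Block count: b = v(v − 1)/6 = 837·836/6 = 699732/6 = 116622.

r = 418, b = 116622.


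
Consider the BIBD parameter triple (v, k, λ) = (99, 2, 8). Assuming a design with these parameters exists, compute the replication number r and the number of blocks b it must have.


Any 2-(v, k, λ) BIBD satisfies two necessary conditions:
  (i)  Each point sits in r blocks, and counting incidences through any fixed point gives r(k − 1) = λ(v − 1), so r = λ(v − 1)/(k − 1).
  (ii) Total incidences bk = vr, so b = vr/k.
Step 1: r = λ(v − 1)/(k − 1) = 8·(99 − 1)/(2 − 1) = 8·98/1 = 784/1 = 784.
Step 2: b = vr/k = 99·784/2 = 77616/2 = 38808.
Check integrality: r = 784 ∈ Z ✓, b = 38808 ∈ Z ✓.
(These identities are necessary conditions: they determine r and b for any design with these parameters, but do not by themselves prove that one exists.)

r = 784, b = 38808.


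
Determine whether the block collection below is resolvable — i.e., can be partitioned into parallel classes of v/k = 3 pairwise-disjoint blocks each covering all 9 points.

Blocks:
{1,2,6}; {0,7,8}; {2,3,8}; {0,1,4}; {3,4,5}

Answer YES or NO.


v = 9, block size k = 3, number of blocks = 5.
For resolvability, blocks must partition into parallel classes of size v/k = 3.
Total blocks must therefore be a multiple of 3: 5 = 3·1 + 2 ⇒ not divisible ✗.
Resolvable? NO.

NO


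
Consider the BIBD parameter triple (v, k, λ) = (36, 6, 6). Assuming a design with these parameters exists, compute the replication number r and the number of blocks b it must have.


Any 2-(v, k, λ) BIBD satisfies two necessary conditions:
  (i)  Each point sits in r blocks, and counting incidences through any fixed point gives r(k − 1) = λ(v − 1), so r = λ(v − 1)/(k − 1).
  (ii) Total incidences bk = vr, so b = vr/k.
Step 1: r = λ(v − 1)/(k − 1) = 6·(36 − 1)/(6 − 1) = 6·35/5 = 210/5 = 42.
Step 2: b = vr/k = 36·42/6 = 1512/6 = 252.
Check integrality: r = 42 ∈ Z ✓, b = 252 ∈ Z ✓.
(These identities are necessary conditions: they determine r and b for any design with these parameters, but do not by themselves prove that one exists.)

r = 42, b = 252.


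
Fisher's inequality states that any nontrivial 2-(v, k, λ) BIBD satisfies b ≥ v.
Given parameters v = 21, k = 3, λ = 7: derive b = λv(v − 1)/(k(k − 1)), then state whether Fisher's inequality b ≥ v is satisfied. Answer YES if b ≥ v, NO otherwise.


r = λ(v − 1)/(k − 1) = 7·20/2 = 70.
b = vr/k = 21·70/3 = 490.
Fisher's inequality: b ≥ v ⇔ 490 ≥ 21? YES.

YES


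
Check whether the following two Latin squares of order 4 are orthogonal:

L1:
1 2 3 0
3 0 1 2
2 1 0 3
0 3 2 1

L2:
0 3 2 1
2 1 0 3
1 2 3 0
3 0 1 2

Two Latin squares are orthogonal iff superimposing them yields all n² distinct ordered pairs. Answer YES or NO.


Form the n² = 16 superimposed pairs (L1[i][j], L2[i][j]), row by row (rows and columns indexed from 0):
row 0: (1,0) (2,3) (3,2) (0,1)
row 1: (3,2) (0,1) (1,0) (2,3)
row 2: (2,1) (1,2) (0,3) (3,0)
row 3: (0,3) (3,0) (2,1) (1,2)
Orthogonality requires all 16 pairs distinct.
But the pair (3,2) repeats: cell (0,2) has L1 = 3, L2 = 2, and cell (1,0) has L1 = 3, L2 = 2.
A repeated pair means some other pair never occurs (only 8 distinct pairs out of 16), so the squares are not orthogonal.
Conclusion: NO.

NO


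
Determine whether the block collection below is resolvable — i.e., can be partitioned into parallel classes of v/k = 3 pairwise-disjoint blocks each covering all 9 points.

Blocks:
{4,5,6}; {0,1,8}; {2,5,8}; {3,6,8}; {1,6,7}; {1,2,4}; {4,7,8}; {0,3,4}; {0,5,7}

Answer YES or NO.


v = 9, block size k = 3, number of blocks = 9.
For resolvability, blocks must partition into parallel classes of size v/k = 3.
Total blocks must therefore be a multiple of 3: 9 = 3·3 + 0 ⇒ divisible ✓.
Consider block {4,5,6}. The only other block(s) in the collection disjoint from it are {0,1,8} — just 1 block(s). Any parallel class containing {4,5,6} would need 2 other blocks each disjoint from it, so no parallel class of size 3 can contain {4,5,6}.
Since every block must belong to some parallel class in a resolution, the collection cannot be partitioned into parallel classes.
Resolvable? NO.

NO


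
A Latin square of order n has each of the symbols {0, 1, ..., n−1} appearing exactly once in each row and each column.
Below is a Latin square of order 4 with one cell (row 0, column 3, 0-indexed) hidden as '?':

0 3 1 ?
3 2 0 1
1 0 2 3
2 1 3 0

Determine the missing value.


Row 0 contains symbols [0, 1, 3] — missing [2].
Column 3 contains symbols [0, 1, 3] — missing [2].
The missing symbol must appear in both missing sets; intersection = [2].
Therefore the hidden value is 2.

Missing value = 2.


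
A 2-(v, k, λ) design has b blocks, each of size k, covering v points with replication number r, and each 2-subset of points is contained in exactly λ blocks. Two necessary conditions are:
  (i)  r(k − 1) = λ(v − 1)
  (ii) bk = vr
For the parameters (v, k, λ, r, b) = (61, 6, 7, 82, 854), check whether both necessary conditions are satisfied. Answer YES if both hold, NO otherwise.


Condition (i): r(k − 1) = 82·5 = 410; λ(v − 1) = 7·60 = 420. Match? NO.
Condition (ii): bk = 854·6 = 5124; vr = 61·82 = 5002. Match? NO.
Both conditions hold? NO.

NO


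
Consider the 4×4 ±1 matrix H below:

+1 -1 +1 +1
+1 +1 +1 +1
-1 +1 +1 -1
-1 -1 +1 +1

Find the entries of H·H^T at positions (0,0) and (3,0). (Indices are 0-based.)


Row 0 of H: [1, -1, 1, 1].
Row 3 of H: [-1, -1, 1, 1].
(H·H^T)[0][0] = Σ_j H[0][j]·H[0][j] = (1)² + (-1)² + (1)² + (1)² = 1 + 1 + 1 + 1 = 4.
(H·H^T)[3][0] = Σ_j H[3][j]·H[0][j] = (-1)·(1) + (-1)·(-1) + (1)·(1) + (1)·(1) = -1 + 1 + 1 + 1 = 2.
Rows 3 and 0 are not orthogonal (dot product = 2 ≠ 0), so H is not a Hadamard matrix.

(0,0) entry = 4; (3,0) entry = 2.


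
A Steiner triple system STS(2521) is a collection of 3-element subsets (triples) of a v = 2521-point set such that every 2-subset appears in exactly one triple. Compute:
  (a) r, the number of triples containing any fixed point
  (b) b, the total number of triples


An STS(v) is a 2-(v, 3, 1) BIBD: block size k = 3, λ = 1.
Replication: r(k − 1) = λ(v − 1) ⇒ r·2 = 2521 − 1 = 2520 ⇒ r = 1260.
Block count: b = v(v − 1)/6 = 2521·2520/6 = 6352920/6 = 1058820.

r = 1260, b = 1058820.


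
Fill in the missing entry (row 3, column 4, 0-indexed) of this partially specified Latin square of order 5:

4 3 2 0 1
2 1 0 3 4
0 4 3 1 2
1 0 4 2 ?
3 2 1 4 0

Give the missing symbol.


Row 3 contains symbols [0, 1, 2, 4] — missing [3].
Column 4 contains symbols [0, 1, 2, 4] — missing [3].
The missing symbol must appear in both missing sets; intersection = [3].
Therefore the hidden value is 3.

Missing value = 3.


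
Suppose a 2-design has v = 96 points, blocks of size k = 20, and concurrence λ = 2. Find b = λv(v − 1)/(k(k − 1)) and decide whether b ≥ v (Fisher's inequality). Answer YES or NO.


b = λv(v − 1)/(k(k − 1)) = 2·96·95/(20·19) = 18240/380 = 48.
Compare with v = 96: b < v, so Fisher's inequality fails.

NO


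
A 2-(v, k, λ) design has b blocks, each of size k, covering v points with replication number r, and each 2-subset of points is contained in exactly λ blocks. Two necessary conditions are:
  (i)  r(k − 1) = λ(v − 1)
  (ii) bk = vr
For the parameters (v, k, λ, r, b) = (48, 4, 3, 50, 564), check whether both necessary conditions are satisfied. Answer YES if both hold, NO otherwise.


Condition (i): r(k − 1) = 50·3 = 150; λ(v − 1) = 3·47 = 141. Match? NO.
Condition (ii): bk = 564·4 = 2256; vr = 48·50 = 2400. Match? NO.
Both conditions hold? NO.

NO


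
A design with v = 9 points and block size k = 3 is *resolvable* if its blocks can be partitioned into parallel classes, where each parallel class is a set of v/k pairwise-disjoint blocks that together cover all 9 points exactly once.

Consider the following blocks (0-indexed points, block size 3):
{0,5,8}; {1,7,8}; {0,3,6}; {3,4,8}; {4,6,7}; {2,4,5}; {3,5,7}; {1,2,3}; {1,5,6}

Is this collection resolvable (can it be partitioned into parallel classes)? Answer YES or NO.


v = 9, block size k = 3, number of blocks = 9.
For resolvability, blocks must partition into parallel classes of size v/k = 3.
Total blocks must therefore be a multiple of 3: 9 = 3·3 + 0 ⇒ divisible ✓.
Consider block {3,4,8}. The only other block(s) in the collection disjoint from it are {1,5,6} — just 1 block(s). Any parallel class containing {3,4,8} would need 2 other blocks each disjoint from it, so no parallel class of size 3 can contain {3,4,8}.
Since every block must belong to some parallel class in a resolution, the collection cannot be partitioned into parallel classes.
Resolvable? NO.

NO


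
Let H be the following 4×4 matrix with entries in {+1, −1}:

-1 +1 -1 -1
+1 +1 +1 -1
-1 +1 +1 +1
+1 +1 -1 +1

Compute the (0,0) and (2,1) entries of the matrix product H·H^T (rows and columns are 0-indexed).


Row 0 of H: [-1, 1, -1, -1].
Row 1 of H: [1, 1, 1, -1].
Row 2 of H: [-1, 1, 1, 1].
(H·H^T)[0][0] = Σ_j H[0][j]·H[0][j] = (-1)² + (1)² + (-1)² + (-1)² = 1 + 1 + 1 + 1 = 4.
(H·H^T)[2][1] = Σ_j H[2][j]·H[1][j] = (-1)·(1) + (1)·(1) + (1)·(1) + (1)·(-1) = -1 + 1 + 1 + -1 = 0.
So rows 2 and 1 are orthogonal; the diagonal entry equals n = 4.

(0,0) entry = 4; (2,1) entry = 0.


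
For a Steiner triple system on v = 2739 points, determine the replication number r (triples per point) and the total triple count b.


An STS(v) is a 2-(v, 3, 1) BIBD: block size k = 3, λ = 1.
Replication: r(k − 1) = λ(v − 1) ⇒ r·2 = 2739 − 1 = 2738 ⇒ r = 1369.
Block count: bk = vr ⇒ b·3 = 2739·1369 = 3749691 ⇒ b = 1249897.
(Check via b = v(v − 1)/6 = 2739·2738/6 = 7499382/6 = 1249897.)

r = 1369, b = 1249897.


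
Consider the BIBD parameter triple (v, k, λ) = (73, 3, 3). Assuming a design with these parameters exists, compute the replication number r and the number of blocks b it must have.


Any 2-(v, k, λ) BIBD satisfies two necessary conditions:
  (i)  Each point sits in r blocks, and counting incidences through any fixed point gives r(k − 1) = λ(v − 1), so r = λ(v − 1)/(k − 1).
  (ii) Total incidences bk = vr, so b = vr/k.
Step 1: r = λ(v − 1)/(k − 1) = 3·(73 − 1)/(3 − 1) = 3·72/2 = 216/2 = 108.
Step 2: b = vr/k = 73·108/3 = 7884/3 = 2628.
Check integrality: r = 108 ∈ Z ✓, b = 2628 ∈ Z ✓.
(These identities are necessary conditions: they determine r and b for any design with these parameters, but do not by themselves prove that one exists.)

r = 108, b = 2628.


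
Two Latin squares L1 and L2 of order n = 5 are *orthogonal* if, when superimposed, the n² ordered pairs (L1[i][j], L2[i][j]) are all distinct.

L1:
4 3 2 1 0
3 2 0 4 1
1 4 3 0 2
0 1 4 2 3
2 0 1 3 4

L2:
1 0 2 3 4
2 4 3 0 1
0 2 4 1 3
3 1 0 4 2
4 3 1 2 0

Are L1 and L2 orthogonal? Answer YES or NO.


Form the n² = 25 superimposed pairs (L1[i][j], L2[i][j]), row by row (rows and columns indexed from 0):
row 0: (4,1) (3,0) (2,2) (1,3) (0,4)
row 1: (3,2) (2,4) (0,3) (4,0) (1,1)
row 2: (1,0) (4,2) (3,4) (0,1) (2,3)
row 3: (0,3) (1,1) (4,0) (2,4) (3,2)
row 4: (2,4) (0,3) (1,1) (3,2) (4,0)
Orthogonality requires all 25 pairs distinct.
But the pair (0,3) repeats: cell (1,2) has L1 = 0, L2 = 3, and cell (3,0) has L1 = 0, L2 = 3.
A repeated pair means some other pair never occurs (only 15 distinct pairs out of 25), so the squares are not orthogonal.
Conclusion: NO.

NO


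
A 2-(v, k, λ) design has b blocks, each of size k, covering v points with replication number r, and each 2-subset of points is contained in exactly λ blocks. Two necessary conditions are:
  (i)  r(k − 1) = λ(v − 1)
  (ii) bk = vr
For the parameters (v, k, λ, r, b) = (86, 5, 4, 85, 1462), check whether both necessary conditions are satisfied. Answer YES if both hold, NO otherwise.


Condition (i): r(k − 1) = 85·4 = 340; λ(v − 1) = 4·85 = 340. Match? YES.
Condition (ii): bk = 1462·5 = 7310; vr = 86·85 = 7310. Match? YES.
Both conditions hold? YES.

YES


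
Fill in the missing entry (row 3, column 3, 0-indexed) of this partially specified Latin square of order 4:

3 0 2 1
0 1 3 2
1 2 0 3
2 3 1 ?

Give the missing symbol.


Row 3 contains symbols [1, 2, 3] — missing [0].
Column 3 contains symbols [1, 2, 3] — missing [0].
The missing symbol must appear in both missing sets; intersection = [0].
Therefore the hidden value is 0.

Missing value = 0.


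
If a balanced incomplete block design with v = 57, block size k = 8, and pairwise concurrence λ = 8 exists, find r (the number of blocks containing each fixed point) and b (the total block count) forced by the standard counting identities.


Any 2-(v, k, λ) BIBD satisfies two necessary conditions:
  (i)  Each point sits in r blocks, and counting incidences through any fixed point gives r(k − 1) = λ(v − 1), so r = λ(v − 1)/(k − 1).
  (ii) Total incidences bk = vr, so b = vr/k.
Step 1: r = λ(v − 1)/(k − 1) = 8·(57 − 1)/(8 − 1) = 8·56/7 = 448/7 = 64.
Step 2: b = vr/k = 57·64/8 = 3648/8 = 456.
Check integrality: r = 64 ∈ Z ✓, b = 456 ∈ Z ✓.
(These identities are necessary conditions: they determine r and b for any design with these parameters, but do not by themselves prove that one exists.)

r = 64, b = 456.


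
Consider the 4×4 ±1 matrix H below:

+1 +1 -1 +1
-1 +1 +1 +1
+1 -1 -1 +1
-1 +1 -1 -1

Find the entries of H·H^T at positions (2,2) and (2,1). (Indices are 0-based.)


Row 1 of H: [-1, 1, 1, 1].
Row 2 of H: [1, -1, -1, 1].
(H·H^T)[2][2] = Σ_j H[2][j]·H[2][j] = (1)² + (-1)² + (-1)² + (1)² = 1 + 1 + 1 + 1 = 4.
(H·H^T)[2][1] = Σ_j H[2][j]·H[1][j] = (1)·(-1) + (-1)·(1) + (-1)·(1) + (1)·(1) = -1 + -1 + -1 + 1 = -2.
Rows 2 and 1 are not orthogonal (dot product = -2 ≠ 0), so H is not a Hadamard matrix.

(2,2) entry = 4; (2,1) entry = -2.


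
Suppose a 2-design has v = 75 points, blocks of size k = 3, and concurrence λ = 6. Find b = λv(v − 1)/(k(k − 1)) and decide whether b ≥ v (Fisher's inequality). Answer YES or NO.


r = λ(v − 1)/(k − 1) = 6·74/2 = 222.
b = vr/k = 75·222/3 = 5550.
Fisher's inequality: b ≥ v ⇔ 5550 ≥ 75? YES.

YES


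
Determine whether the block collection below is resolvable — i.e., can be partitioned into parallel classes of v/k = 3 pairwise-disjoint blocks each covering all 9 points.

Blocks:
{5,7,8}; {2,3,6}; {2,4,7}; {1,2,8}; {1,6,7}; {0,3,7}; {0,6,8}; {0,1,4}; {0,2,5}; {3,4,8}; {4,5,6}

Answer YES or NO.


v = 9, block size k = 3, number of blocks = 11.
For resolvability, blocks must partition into parallel classes of size v/k = 3.
Total blocks must therefore be a multiple of 3: 11 = 3·3 + 2 ⇒ not divisible ✗.
Resolvable? NO.

NO


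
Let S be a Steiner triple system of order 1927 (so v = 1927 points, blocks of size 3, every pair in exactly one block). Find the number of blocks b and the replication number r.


An STS(v) is a 2-(v, 3, 1) BIBD: block size k = 3, λ = 1.
Replication: r(k − 1) = λ(v − 1) ⇒ r·2 = 1927 − 1 = 1926 ⇒ r = 963.
Block count: bk = vr ⇒ b·3 = 1927·963 = 1855701 ⇒ b = 618567.

r = 963, b = 618567.


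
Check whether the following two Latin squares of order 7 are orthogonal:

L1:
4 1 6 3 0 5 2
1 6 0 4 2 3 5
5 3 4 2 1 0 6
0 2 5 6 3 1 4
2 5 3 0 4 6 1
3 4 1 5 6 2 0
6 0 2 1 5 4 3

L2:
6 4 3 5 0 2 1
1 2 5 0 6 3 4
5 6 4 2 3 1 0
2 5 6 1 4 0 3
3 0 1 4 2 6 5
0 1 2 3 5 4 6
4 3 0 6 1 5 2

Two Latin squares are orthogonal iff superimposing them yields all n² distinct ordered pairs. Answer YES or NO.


Form the n² = 49 superimposed pairs (L1[i][j], L2[i][j]), row by row (rows and columns indexed from 0):
row 0: (4,6) (1,4) (6,3) (3,5) (0,0) (5,2) (2,1)
row 1: (1,1) (6,2) (0,5) (4,0) (2,6) (3,3) (5,4)
row 2: (5,5) (3,6) (4,4) (2,2) (1,3) (0,1) (6,0)
row 3: (0,2) (2,5) (5,6) (6,1) (3,4) (1,0) (4,3)
row 4: (2,3) (5,0) (3,1) (0,4) (4,2) (6,6) (1,5)
row 5: (3,0) (4,1) (1,2) (5,3) (6,5) (2,4) (0,6)
row 6: (6,4) (0,3) (2,0) (1,6) (5,1) (4,5) (3,2)
Orthogonality requires all 49 pairs distinct.
Check by first coordinate: for each symbol s of L1, list the L2 entries in the n cells where L1 = s; they must all differ.
  L1 = 0: L2 entries (in reading order) 0, 5, 1, 2, 4, 6, 3 — all 7 distinct ✓
  L1 = 1: L2 entries (in reading order) 4, 1, 3, 0, 5, 2, 6 — all 7 distinct ✓
  L1 = 2: L2 entries (in reading order) 1, 6, 2, 5, 3, 4, 0 — all 7 distinct ✓
  L1 = 3: L2 entries (in reading order) 5, 3, 6, 4, 1, 0, 2 — all 7 distinct ✓
  L1 = 4: L2 entries (in reading order) 6, 0, 4, 3, 2, 1, 5 — all 7 distinct ✓
  L1 = 5: L2 entries (in reading order) 2, 4, 5, 6, 0, 3, 1 — all 7 distinct ✓
  L1 = 6: L2 entries (in reading order) 3, 2, 0, 1, 6, 5, 4 — all 7 distinct ✓
Every symbol of L1 meets every symbol of L2 exactly once, so all 49 pairs are distinct (49 of 49).
Conclusion: YES.

YES


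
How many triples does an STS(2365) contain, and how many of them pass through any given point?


An STS(v) is a 2-(v, 3, 1) BIBD: block size k = 3, λ = 1.
Replication: r(k − 1) = λ(v − 1) ⇒ r·2 = 2365 − 1 = 2364 ⇒ r = 1182.
Block count: b = v(v − 1)/6 = 2365·2364/6 = 5590860/6 = 931810.

r = 1182, b = 931810.
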